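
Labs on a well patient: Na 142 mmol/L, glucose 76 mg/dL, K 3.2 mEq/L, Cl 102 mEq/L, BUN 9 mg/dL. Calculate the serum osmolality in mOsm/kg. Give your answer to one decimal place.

291.4 mOsm/kg

Calculated osmolality = 2·Na + glucose/18 + BUN/2.8
= 2·142 + 76/18 + 9/2.8
= 284 + 4.22 + 3.21
= 291.43 mOsm/kg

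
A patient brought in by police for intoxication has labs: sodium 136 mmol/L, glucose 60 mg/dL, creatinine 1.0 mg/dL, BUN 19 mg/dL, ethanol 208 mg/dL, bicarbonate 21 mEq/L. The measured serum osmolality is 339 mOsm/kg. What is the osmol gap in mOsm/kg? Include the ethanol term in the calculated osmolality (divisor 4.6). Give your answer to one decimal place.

11.7 mOsm/kg

Calculated osmolality = 2·Na + glucose/18 + BUN/2.8 + ethanol/4.6
= 2·136 + 60/18 + 19/2.8 + 208/4.6
= 272 + 3.33 + 6.79 + 45.22
= 327.34 mOsm/kg ≈ 327.3 mOsm/kg
Osmolar gap = measured − calculated = 339 − 327.3 = 11.7 mOsm/kg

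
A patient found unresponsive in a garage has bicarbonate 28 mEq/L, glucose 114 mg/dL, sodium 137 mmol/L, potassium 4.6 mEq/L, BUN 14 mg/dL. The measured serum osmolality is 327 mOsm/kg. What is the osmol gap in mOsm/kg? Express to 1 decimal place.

Calculated osmolality = 2·Na + glucose/18 + BUN/2.8
= 2·137 + 114/18 + 14/2.8
= 274 + 6.33 + 5
= 285.33 mOsm/kg ≈ 285.3 mOsm/kg
Osmolar gap = measured − calculated = 327 − 285.3 = 41.7 mOsm/kg

41.7 mOsm/kg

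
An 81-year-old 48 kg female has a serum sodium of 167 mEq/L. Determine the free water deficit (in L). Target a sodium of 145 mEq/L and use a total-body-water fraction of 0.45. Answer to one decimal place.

TBW = 0.45 · 48 = 21.6 L
Free water deficit = TBW · (Na/145 − 1)
= 21.6 · (167/145 − 1)
= 21.6 · 0.1517
= 3.28 L

3.3 L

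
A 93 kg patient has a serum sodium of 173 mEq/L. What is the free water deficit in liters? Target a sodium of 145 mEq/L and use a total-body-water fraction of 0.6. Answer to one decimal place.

10.8 L

TBW = 0.6 · 93 = 55.8 L
Free water deficit = TBW · (Na/145 − 1)
= 55.8 · (173/145 − 1)
= 55.8 · 0.1931
= 10.77 L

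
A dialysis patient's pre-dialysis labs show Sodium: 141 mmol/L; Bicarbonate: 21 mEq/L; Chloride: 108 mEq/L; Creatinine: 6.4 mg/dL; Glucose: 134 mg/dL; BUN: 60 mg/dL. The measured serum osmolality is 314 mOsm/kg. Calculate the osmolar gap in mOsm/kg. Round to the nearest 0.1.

Calculated osmolality = 2·Na + glucose/18 + BUN/2.8
= 2·141 + 134/18 + 60/2.8
= 282 + 7.44 + 21.43
= 310.87 mOsm/kg ≈ 310.9 mOsm/kg
Osmolar gap = measured − calculated = 314 − 310.9 = 3.1 mOsm/kg

3.1 mOsm/kg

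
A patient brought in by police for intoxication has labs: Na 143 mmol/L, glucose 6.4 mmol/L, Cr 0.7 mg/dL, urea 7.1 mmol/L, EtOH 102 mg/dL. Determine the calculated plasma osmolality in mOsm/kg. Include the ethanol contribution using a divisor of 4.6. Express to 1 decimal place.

321.7 mOsm/kg

Calculated osmolality = 2·Na + glucose + urea + ethanol/4.6
= 2·143 + 6.4 + 7.1 + 102/4.6
= 286 + 6.40 + 7.10 + 22.17
= 321.67 mOsm/kg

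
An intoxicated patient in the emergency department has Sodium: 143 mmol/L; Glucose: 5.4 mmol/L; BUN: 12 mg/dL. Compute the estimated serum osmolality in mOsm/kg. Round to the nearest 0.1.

295.7 mOsm/kg

Calculated osmolality = 2·Na + glucose + BUN/2.8
= 2·143 + 5.4 + 12/2.8
= 286 + 5.40 + 4.29
= 295.69 mOsm/kg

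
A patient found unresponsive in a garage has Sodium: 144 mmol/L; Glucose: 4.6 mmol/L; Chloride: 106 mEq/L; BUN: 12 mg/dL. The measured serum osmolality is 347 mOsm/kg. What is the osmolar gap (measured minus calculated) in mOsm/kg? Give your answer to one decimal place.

Calculated osmolality = 2·Na + glucose + BUN/2.8
= 2·144 + 4.6 + 12/2.8
= 288 + 4.60 + 4.29
= 296.89 mOsm/kg ≈ 296.9 mOsm/kg
Osmolar gap = measured − calculated = 347 − 296.9 = 50.1 mOsm/kg

50.1 mOsm/kg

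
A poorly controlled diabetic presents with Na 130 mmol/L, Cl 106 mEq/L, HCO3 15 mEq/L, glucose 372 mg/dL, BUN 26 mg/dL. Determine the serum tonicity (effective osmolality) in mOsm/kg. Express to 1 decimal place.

Effective osmolality excludes urea (freely permeant across cell membranes):
2·Na + glucose/18
= 2·130 + 372/18
= 260 + 20.67
= 280.67 mOsm/kg

280.7 mOsm/kg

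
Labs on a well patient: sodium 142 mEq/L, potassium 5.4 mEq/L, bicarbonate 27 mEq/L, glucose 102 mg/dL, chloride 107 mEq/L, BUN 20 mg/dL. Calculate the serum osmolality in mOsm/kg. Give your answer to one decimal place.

Calculated osmolality = 2·Na + glucose/18 + BUN/2.8
= 2·142 + 102/18 + 20/2.8
= 284 + 5.67 + 7.14
= 296.81 mOsm/kg

296.8 mOsm/kg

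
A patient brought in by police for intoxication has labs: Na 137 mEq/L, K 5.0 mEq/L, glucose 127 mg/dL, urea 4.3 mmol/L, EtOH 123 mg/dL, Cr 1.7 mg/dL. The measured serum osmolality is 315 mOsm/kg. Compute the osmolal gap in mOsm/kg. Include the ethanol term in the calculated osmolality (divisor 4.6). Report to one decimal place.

2.9 mOsm/kg

Calculated osmolality = 2·Na + glucose/18 + urea + ethanol/4.6
= 2·137 + 127/18 + 4.3 + 123/4.6
= 274 + 7.06 + 4.30 + 26.74
= 312.1 mOsm/kg ≈ 312.1 mOsm/kg
Osmolar gap = measured − calculated = 315 − 312.1 = 2.9 mOsm/kg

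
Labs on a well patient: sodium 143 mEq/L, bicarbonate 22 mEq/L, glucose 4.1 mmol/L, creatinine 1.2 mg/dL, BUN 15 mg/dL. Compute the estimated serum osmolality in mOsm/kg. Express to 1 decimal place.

295.5 mOsm/kg

Calculated osmolality = 2·Na + glucose + BUN/2.8
= 2·143 + 4.1 + 15/2.8
= 286 + 4.10 + 5.36
= 295.46 mOsm/kg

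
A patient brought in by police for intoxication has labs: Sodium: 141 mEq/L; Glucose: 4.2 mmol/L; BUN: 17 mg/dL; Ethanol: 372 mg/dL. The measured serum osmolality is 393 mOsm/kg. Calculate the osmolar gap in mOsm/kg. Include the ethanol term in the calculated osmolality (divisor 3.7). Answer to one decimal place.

0.2 mOsm/kg

Calculated osmolality = 2·Na + glucose + BUN/2.8 + ethanol/3.7
= 2·141 + 4.2 + 17/2.8 + 372/3.7
= 282 + 4.20 + 6.07 + 100.54
= 392.81 mOsm/kg ≈ 392.8 mOsm/kg
Osmolar gap = measured − calculated = 393 − 392.8 = 0.2 mOsm/kg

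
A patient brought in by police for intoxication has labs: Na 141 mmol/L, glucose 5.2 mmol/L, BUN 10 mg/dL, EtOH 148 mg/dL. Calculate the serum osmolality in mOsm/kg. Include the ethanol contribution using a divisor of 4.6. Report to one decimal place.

Calculated osmolality = 2·Na + glucose + BUN/2.8 + ethanol/4.6
= 2·141 + 5.2 + 10/2.8 + 148/4.6
= 282 + 5.20 + 3.57 + 32.17
= 322.94 mOsm/kg

322.9 mOsm/kg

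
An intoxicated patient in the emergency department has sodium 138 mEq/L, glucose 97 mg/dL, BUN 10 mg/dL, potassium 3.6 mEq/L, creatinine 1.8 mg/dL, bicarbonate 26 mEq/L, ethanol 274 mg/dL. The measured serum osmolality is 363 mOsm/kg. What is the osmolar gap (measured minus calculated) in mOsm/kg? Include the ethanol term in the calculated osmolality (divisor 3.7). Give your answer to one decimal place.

4.0 mOsm/kg

Calculated osmolality = 2·Na + glucose/18 + BUN/2.8 + ethanol/3.7
= 2·138 + 97/18 + 10/2.8 + 274/3.7
= 276 + 5.39 + 3.57 + 74.05
= 359.01 mOsm/kg ≈ 359.0 mOsm/kg
Osmolar gap = measured − calculated = 363 − 359.0 = 4.0 mOsm/kg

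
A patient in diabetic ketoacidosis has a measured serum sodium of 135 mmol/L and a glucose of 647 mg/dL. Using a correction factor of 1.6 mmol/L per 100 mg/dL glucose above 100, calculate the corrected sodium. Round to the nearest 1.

144 mmol/L

Corrected Na = measured Na + 1.6 · (glucose − 100)/100
= 135 + 1.6 · (647 − 100)/100
= 135 + 8.8
= 143.8 mmol/L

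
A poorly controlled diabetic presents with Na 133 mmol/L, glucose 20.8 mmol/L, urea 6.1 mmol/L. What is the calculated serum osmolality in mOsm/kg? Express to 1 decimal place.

292.9 mOsm/kg

Calculated osmolality = 2·Na + glucose + urea
= 2·133 + 20.8 + 6.1
= 266 + 20.80 + 6.10
= 292.9 mOsm/kg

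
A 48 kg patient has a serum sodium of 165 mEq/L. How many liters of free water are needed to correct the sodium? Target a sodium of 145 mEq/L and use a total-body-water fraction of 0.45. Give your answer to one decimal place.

3.0 L

TBW = 0.45 · 48 = 21.6 L
Free water deficit = TBW · (Na/145 − 1)
= 21.6 · (165/145 − 1)
= 21.6 · 0.1379
= 2.98 L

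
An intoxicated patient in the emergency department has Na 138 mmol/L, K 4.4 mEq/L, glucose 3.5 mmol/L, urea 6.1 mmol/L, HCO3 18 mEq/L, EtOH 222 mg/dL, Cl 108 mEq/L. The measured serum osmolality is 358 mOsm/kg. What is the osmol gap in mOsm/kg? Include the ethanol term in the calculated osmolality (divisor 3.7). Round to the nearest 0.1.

12.4 mOsm/kg

Calculated osmolality = 2·Na + glucose + urea + ethanol/3.7
= 2·138 + 3.5 + 6.1 + 222/3.7
= 276 + 3.50 + 6.10 + 60
= 345.6 mOsm/kg ≈ 345.6 mOsm/kg
Osmolar gap = measured − calculated = 358 − 345.6 = 12.4 mOsm/kg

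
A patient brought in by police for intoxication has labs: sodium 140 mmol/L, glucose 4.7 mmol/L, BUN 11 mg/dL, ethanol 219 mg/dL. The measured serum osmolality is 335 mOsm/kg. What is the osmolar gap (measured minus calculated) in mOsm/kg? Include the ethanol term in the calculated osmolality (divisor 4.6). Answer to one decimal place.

-1.2 mOsm/kg

Calculated osmolality = 2·Na + glucose + BUN/2.8 + ethanol/4.6
= 2·140 + 4.7 + 11/2.8 + 219/4.6
= 280 + 4.70 + 3.93 + 47.61
= 336.24 mOsm/kg ≈ 336.2 mOsm/kg
Osmolar gap = measured − calculated = 335 − 336.2 = -1.2 mOsm/kg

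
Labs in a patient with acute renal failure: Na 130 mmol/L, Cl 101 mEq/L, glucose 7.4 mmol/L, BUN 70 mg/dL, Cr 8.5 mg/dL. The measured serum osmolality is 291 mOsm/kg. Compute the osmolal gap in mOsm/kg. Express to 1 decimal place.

Calculated osmolality = 2·Na + glucose + BUN/2.8
= 2·130 + 7.4 + 70/2.8
= 260 + 7.40 + 25
= 292.4 mOsm/kg ≈ 292.4 mOsm/kg
Osmolar gap = measured − calculated = 291 − 292.4 = -1.4 mOsm/kg

-1.4 mOsm/kg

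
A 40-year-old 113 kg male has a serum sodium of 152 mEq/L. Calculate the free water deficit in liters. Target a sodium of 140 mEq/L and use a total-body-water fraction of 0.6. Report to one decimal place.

5.8 L

TBW = 0.6 · 113 = 67.8 L
Free water deficit = TBW · (Na/140 − 1)
= 67.8 · (152/140 − 1)
= 67.8 · 0.0857
= 5.81 L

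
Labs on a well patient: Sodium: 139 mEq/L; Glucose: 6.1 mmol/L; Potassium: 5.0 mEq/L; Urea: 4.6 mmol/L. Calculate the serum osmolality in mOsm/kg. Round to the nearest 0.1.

Calculated osmolality = 2·Na + glucose + urea
= 2·139 + 6.1 + 4.6
= 278 + 6.10 + 4.60
= 288.7 mOsm/kg

288.7 mOsm/kg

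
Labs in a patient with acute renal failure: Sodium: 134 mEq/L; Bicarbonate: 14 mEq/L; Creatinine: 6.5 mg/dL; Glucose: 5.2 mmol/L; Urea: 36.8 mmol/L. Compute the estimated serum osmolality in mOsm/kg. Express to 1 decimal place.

310.0 mOsm/kg

Calculated osmolality = 2·Na + glucose + urea
= 2·134 + 5.2 + 36.8
= 268 + 5.20 + 36.80
= 310 mOsm/kg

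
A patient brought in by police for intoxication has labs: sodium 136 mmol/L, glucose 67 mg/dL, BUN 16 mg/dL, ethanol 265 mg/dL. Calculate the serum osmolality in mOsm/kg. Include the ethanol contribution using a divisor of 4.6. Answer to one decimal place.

339.0 mOsm/kg

Calculated osmolality = 2·Na + glucose/18 + BUN/2.8 + ethanol/4.6
= 2·136 + 67/18 + 16/2.8 + 265/4.6
= 272 + 3.72 + 5.71 + 57.61
= 339.04 mOsm/kg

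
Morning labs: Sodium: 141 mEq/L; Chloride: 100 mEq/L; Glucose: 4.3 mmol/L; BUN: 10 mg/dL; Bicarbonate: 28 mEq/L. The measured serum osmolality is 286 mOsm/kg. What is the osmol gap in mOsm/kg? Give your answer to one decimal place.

Calculated osmolality = 2·Na + glucose + BUN/2.8
= 2·141 + 4.3 + 10/2.8
= 282 + 4.30 + 3.57
= 289.87 mOsm/kg ≈ 289.9 mOsm/kg
Osmolar gap = measured − calculated = 286 − 289.9 = -3.9 mOsm/kg

-3.9 mOsm/kg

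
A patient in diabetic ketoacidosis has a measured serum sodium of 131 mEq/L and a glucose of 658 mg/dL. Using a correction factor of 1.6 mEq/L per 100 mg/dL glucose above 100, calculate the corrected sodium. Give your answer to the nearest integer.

140 mEq/L

Corrected Na = measured Na + 1.6 · (glucose − 100)/100
= 131 + 1.6 · (658 − 100)/100
= 131 + 8.9
= 139.9 mEq/L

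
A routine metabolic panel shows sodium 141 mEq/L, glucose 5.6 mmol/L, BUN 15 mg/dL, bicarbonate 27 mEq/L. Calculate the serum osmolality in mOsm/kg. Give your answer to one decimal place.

Calculated osmolality = 2·Na + glucose + BUN/2.8
= 2·141 + 5.6 + 15/2.8
= 282 + 5.60 + 5.36
= 292.96 mOsm/kg

293.0 mOsm/kg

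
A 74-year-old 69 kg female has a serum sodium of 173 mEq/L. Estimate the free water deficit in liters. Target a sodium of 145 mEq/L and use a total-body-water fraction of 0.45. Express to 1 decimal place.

6.0 L

TBW = 0.45 · 69 = 31.05 L
Free water deficit = TBW · (Na/145 − 1)
= 31.05 · (173/145 − 1)
= 31.05 · 0.1931
= 6 L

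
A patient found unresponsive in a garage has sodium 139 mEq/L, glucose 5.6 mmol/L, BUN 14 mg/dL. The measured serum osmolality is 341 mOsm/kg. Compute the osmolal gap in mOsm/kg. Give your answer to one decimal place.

52.4 mOsm/kg

Calculated osmolality = 2·Na + glucose + BUN/2.8
= 2·139 + 5.6 + 14/2.8
= 278 + 5.60 + 5
= 288.6 mOsm/kg ≈ 288.6 mOsm/kg
Osmolar gap = measured − calculated = 341 − 288.6 = 52.4 mOsm/kg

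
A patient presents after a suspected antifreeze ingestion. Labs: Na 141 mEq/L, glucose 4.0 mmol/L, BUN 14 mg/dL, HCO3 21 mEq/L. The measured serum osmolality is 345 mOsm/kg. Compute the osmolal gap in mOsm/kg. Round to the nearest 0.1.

54.0 mOsm/kg

Calculated osmolality = 2·Na + glucose + BUN/2.8
= 2·141 + 4 + 14/2.8
= 282 + 4 + 5
= 291 mOsm/kg ≈ 291.0 mOsm/kg
Osmolar gap = measured − calculated = 345 − 291.0 = 54.0 mOsm/kg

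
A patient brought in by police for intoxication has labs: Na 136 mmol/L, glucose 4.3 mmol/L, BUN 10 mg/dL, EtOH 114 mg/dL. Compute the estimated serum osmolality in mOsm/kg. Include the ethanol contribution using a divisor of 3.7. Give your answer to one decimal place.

Calculated osmolality = 2·Na + glucose + BUN/2.8 + ethanol/3.7
= 2·136 + 4.3 + 10/2.8 + 114/3.7
= 272 + 4.30 + 3.57 + 30.81
= 310.68 mOsm/kg

310.7 mOsm/kg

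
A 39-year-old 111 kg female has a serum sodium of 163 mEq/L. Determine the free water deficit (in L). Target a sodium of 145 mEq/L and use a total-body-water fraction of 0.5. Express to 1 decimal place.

6.9 L

TBW = 0.5 · 111 = 55.5 L
Free water deficit = TBW · (Na/145 − 1)
= 55.5 · (163/145 − 1)
= 55.5 · 0.1241
= 6.89 L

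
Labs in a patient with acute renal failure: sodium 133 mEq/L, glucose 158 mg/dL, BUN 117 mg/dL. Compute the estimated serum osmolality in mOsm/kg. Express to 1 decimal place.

Calculated osmolality = 2·Na + glucose/18 + BUN/2.8
= 2·133 + 158/18 + 117/2.8
= 266 + 8.78 + 41.79
= 316.57 mOsm/kg

316.6 mOsm/kg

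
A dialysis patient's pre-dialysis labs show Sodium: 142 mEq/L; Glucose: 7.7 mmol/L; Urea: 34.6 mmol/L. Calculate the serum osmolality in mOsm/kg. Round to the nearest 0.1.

Calculated osmolality = 2·Na + glucose + urea
= 2·142 + 7.7 + 34.6
= 284 + 7.70 + 34.60
= 326.3 mOsm/kg

326.3 mOsm/kg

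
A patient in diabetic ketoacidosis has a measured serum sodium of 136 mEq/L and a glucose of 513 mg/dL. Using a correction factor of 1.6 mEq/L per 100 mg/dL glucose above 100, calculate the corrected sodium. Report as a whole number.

Corrected Na = measured Na + 1.6 · (glucose − 100)/100
= 136 + 1.6 · (513 − 100)/100
= 136 + 6.6
= 142.6 mEq/L

143 mEq/L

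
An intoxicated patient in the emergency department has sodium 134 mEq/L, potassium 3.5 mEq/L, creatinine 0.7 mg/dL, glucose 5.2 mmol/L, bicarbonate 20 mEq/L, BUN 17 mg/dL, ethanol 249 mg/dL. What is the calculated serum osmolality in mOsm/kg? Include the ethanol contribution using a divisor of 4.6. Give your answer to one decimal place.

333.4 mOsm/kg

Calculated osmolality = 2·Na + glucose + BUN/2.8 + ethanol/4.6
= 2·134 + 5.2 + 17/2.8 + 249/4.6
= 268 + 5.20 + 6.07 + 54.13
= 333.4 mOsm/kg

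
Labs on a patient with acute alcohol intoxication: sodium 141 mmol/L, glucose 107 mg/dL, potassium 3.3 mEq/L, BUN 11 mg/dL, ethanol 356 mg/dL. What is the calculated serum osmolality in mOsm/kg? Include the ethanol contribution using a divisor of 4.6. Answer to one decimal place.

369.3 mOsm/kg

Calculated osmolality = 2·Na + glucose/18 + BUN/2.8 + ethanol/4.6
= 2·141 + 107/18 + 11/2.8 + 356/4.6
= 282 + 5.94 + 3.93 + 77.39
= 369.26 mOsm/kg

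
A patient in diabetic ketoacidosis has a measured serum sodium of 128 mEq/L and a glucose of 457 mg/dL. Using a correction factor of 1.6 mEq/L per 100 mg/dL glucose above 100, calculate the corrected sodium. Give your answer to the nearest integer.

Corrected Na = measured Na + 1.6 · (glucose − 100)/100
= 128 + 1.6 · (457 − 100)/100
= 128 + 5.7
= 133.7 mEq/L

134 mEq/L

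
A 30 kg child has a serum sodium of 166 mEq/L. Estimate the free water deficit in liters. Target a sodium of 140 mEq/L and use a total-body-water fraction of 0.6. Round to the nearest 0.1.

TBW = 0.6 · 30 = 18 L
Free water deficit = TBW · (Na/140 − 1)
= 18 · (166/140 − 1)
= 18 · 0.1857
= 3.34 L

3.3 L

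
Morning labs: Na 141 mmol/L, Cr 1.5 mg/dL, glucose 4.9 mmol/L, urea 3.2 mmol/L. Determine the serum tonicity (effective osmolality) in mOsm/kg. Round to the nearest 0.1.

Effective osmolality excludes urea (freely permeant across cell membranes):
2·Na + glucose
= 2·141 + 4.9
= 282 + 4.9
= 286.9 mOsm/kg

286.9 mOsm/kg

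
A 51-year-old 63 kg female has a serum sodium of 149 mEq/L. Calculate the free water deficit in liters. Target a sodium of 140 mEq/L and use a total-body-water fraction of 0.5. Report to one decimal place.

2.0 L

TBW = 0.5 · 63 = 31.5 L
Free water deficit = TBW · (Na/140 − 1)
= 31.5 · (149/140 − 1)
= 31.5 · 0.0643
= 2.03 L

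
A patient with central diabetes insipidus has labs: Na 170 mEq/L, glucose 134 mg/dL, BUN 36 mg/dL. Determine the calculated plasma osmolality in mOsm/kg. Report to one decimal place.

Calculated osmolality = 2·Na + glucose/18 + BUN/2.8
= 2·170 + 134/18 + 36/2.8
= 340 + 7.44 + 12.86
= 360.3 mOsm/kg

360.3 mOsm/kg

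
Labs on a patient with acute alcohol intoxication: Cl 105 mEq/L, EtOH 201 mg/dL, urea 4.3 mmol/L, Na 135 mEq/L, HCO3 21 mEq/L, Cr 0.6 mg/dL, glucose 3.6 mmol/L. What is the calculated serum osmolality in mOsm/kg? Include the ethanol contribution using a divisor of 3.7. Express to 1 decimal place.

332.2 mOsm/kg

Calculated osmolality = 2·Na + glucose + urea + ethanol/3.7
= 2·135 + 3.6 + 4.3 + 201/3.7
= 270 + 3.60 + 4.30 + 54.32
= 332.22 mOsm/kg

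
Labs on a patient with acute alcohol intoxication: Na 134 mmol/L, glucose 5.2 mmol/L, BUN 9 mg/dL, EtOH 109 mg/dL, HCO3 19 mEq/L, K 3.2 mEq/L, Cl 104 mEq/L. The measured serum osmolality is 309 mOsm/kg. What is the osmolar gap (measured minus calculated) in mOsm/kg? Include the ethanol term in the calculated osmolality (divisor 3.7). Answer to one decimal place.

3.1 mOsm/kg

Calculated osmolality = 2·Na + glucose + BUN/2.8 + ethanol/3.7
= 2·134 + 5.2 + 9/2.8 + 109/3.7
= 268 + 5.20 + 3.21 + 29.46
= 305.87 mOsm/kg ≈ 305.9 mOsm/kg
Osmolar gap = measured − calculated = 309 − 305.9 = 3.1 mOsm/kg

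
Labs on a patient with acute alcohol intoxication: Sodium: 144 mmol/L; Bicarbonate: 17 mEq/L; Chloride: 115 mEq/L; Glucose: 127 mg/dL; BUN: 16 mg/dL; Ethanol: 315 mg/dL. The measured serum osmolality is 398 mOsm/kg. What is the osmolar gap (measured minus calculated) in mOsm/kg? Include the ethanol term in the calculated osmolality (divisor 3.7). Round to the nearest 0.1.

Calculated osmolality = 2·Na + glucose/18 + BUN/2.8 + ethanol/3.7
= 2·144 + 127/18 + 16/2.8 + 315/3.7
= 288 + 7.06 + 5.71 + 85.14
= 385.91 mOsm/kg ≈ 385.9 mOsm/kg
Osmolar gap = measured − calculated = 398 − 385.9 = 12.1 mOsm/kg

12.1 mOsm/kg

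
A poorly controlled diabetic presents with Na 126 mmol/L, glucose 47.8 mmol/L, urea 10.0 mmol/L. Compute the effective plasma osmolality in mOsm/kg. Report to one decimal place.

Effective osmolality excludes urea (freely permeant across cell membranes):
2·Na + glucose
= 2·126 + 47.8
= 252 + 47.8
= 299.8 mOsm/kg

299.8 mOsm/kg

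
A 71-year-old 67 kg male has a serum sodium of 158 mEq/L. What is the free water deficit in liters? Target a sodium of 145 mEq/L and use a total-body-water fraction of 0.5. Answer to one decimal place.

3.0 L

TBW = 0.5 · 67 = 33.5 L
Free water deficit = TBW · (Na/145 − 1)
= 33.5 · (158/145 − 1)
= 33.5 · 0.0897
= 3 L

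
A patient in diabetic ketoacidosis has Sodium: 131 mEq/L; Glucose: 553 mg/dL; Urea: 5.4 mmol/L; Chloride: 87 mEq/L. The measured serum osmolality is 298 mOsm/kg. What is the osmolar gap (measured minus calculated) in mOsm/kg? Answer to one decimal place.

-0.1 mOsm/kg

Calculated osmolality = 2·Na + glucose/18 + urea
= 2·131 + 553/18 + 5.4
= 262 + 30.72 + 5.40
= 298.12 mOsm/kg ≈ 298.1 mOsm/kg
Osmolar gap = measured − calculated = 298 − 298.1 = -0.1 mOsm/kg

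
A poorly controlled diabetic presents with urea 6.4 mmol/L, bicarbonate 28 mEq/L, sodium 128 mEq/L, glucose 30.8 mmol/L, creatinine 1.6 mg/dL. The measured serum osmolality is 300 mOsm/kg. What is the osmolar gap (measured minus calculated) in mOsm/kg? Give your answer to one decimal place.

6.8 mOsm/kg

Calculated osmolality = 2·Na + glucose + urea
= 2·128 + 30.8 + 6.4
= 256 + 30.80 + 6.40
= 293.2 mOsm/kg ≈ 293.2 mOsm/kg
Osmolar gap = measured − calculated = 300 − 293.2 = 6.8 mOsm/kg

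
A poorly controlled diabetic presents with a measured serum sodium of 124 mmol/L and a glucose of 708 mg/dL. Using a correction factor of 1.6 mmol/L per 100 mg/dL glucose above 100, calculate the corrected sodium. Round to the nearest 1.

134 mmol/L

Corrected Na = measured Na + 1.6 · (glucose − 100)/100
= 124 + 1.6 · (708 − 100)/100
= 124 + 9.7
= 133.7 mmol/L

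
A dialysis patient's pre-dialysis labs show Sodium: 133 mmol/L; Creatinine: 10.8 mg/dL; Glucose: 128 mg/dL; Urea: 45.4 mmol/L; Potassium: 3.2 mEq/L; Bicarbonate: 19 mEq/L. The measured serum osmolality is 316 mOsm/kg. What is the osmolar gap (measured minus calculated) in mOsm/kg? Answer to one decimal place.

-2.5 mOsm/kg

Calculated osmolality = 2·Na + glucose/18 + urea
= 2·133 + 128/18 + 45.4
= 266 + 7.11 + 45.40
= 318.51 mOsm/kg ≈ 318.5 mOsm/kg
Osmolar gap = measured − calculated = 316 − 318.5 = -2.5 mOsm/kg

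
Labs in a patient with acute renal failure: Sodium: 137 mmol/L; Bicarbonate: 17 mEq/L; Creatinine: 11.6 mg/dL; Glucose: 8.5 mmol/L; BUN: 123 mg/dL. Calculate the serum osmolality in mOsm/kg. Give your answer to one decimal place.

Calculated osmolality = 2·Na + glucose + BUN/2.8
= 2·137 + 8.5 + 123/2.8
= 274 + 8.50 + 43.93
= 326.43 mOsm/kg

326.4 mOsm/kg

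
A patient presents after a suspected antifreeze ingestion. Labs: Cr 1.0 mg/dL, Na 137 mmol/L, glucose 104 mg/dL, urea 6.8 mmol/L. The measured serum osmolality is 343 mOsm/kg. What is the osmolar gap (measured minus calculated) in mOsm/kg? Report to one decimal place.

56.4 mOsm/kg

Calculated osmolality = 2·Na + glucose/18 + urea
= 2·137 + 104/18 + 6.8
= 274 + 5.78 + 6.80
= 286.58 mOsm/kg ≈ 286.6 mOsm/kg
Osmolar gap = measured − calculated = 343 − 286.6 = 56.4 mOsm/kg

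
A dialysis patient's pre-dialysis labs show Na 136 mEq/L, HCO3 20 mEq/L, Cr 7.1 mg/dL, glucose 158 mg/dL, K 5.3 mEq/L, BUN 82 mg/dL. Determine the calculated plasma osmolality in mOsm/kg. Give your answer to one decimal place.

310.1 mOsm/kg

Calculated osmolality = 2·Na + glucose/18 + BUN/2.8
= 2·136 + 158/18 + 82/2.8
= 272 + 8.78 + 29.29
= 310.07 mOsm/kg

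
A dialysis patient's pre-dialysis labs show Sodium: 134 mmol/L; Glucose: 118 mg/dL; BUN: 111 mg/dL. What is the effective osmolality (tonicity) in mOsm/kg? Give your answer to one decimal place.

274.6 mOsm/kg

Effective osmolality excludes urea (freely permeant across cell membranes):
2·Na + glucose/18
= 2·134 + 118/18
= 268 + 6.56
= 274.56 mOsm/kg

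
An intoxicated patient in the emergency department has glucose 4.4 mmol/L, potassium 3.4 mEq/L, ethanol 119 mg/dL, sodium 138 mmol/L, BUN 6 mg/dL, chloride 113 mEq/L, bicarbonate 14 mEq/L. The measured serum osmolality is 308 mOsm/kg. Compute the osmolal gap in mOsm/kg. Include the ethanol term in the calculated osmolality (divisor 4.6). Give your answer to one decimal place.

Calculated osmolality = 2·Na + glucose + BUN/2.8 + ethanol/4.6
= 2·138 + 4.4 + 6/2.8 + 119/4.6
= 276 + 4.40 + 2.14 + 25.87
= 308.41 mOsm/kg ≈ 308.4 mOsm/kg
Osmolar gap = measured − calculated = 308 − 308.4 = -0.4 mOsm/kg

-0.4 mOsm/kg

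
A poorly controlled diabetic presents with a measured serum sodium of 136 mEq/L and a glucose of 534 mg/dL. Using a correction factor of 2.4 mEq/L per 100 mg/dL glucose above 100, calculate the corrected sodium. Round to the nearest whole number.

146 mEq/L

Corrected Na = measured Na + 2.4 · (glucose − 100)/100
= 136 + 2.4 · (534 − 100)/100
= 136 + 10.4
= 146.4 mEq/L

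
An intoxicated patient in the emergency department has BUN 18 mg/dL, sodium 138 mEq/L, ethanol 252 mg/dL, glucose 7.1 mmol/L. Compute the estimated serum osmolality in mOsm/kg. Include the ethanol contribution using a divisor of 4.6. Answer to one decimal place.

Calculated osmolality = 2·Na + glucose + BUN/2.8 + ethanol/4.6
= 2·138 + 7.1 + 18/2.8 + 252/4.6
= 276 + 7.10 + 6.43 + 54.78
= 344.31 mOsm/kg

344.3 mOsm/kg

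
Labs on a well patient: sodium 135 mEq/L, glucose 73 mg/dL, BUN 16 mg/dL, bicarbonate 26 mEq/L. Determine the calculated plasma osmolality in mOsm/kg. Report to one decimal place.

Calculated osmolality = 2·Na + glucose/18 + BUN/2.8
= 2·135 + 73/18 + 16/2.8
= 270 + 4.06 + 5.71
= 279.77 mOsm/kg

279.8 mOsm/kg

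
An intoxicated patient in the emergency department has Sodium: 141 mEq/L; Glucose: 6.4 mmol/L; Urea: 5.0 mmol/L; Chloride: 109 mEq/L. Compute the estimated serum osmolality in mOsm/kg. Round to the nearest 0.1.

293.4 mOsm/kg

Calculated osmolality = 2·Na + glucose + urea
= 2·141 + 6.4 + 5
= 282 + 6.40 + 5
= 293.4 mOsm/kg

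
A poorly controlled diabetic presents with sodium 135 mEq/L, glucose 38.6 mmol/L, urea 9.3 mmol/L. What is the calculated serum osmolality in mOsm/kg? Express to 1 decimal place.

317.9 mOsm/kg

Calculated osmolality = 2·Na + glucose + urea
= 2·135 + 38.6 + 9.3
= 270 + 38.60 + 9.30
= 317.9 mOsm/kg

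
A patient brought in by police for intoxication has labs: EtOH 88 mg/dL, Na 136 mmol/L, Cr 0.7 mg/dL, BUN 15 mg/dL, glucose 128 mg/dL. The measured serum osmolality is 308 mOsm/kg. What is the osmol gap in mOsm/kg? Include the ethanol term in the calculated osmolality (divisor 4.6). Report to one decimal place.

4.4 mOsm/kg

Calculated osmolality = 2·Na + glucose/18 + BUN/2.8 + ethanol/4.6
= 2·136 + 128/18 + 15/2.8 + 88/4.6
= 272 + 7.11 + 5.36 + 19.13
= 303.6 mOsm/kg ≈ 303.6 mOsm/kg
Osmolar gap = measured − calculated = 308 − 303.6 = 4.4 mOsm/kg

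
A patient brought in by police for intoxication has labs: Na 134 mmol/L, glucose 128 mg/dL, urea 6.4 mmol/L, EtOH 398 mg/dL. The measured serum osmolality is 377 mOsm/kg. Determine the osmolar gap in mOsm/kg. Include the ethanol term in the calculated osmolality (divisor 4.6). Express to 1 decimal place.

Calculated osmolality = 2·Na + glucose/18 + urea + ethanol/4.6
= 2·134 + 128/18 + 6.4 + 398/4.6
= 268 + 7.11 + 6.40 + 86.52
= 368.03 mOsm/kg ≈ 368.0 mOsm/kg
Osmolar gap = measured − calculated = 377 − 368.0 = 9.0 mOsm/kg

9.0 mOsm/kg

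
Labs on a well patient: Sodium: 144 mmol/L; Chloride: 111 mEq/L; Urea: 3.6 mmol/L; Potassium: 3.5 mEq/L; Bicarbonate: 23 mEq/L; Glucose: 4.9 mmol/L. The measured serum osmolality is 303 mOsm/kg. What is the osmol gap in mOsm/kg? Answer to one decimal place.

Calculated osmolality = 2·Na + glucose + urea
= 2·144 + 4.9 + 3.6
= 288 + 4.90 + 3.60
= 296.5 mOsm/kg ≈ 296.5 mOsm/kg
Osmolar gap = measured − calculated = 303 − 296.5 = 6.5 mOsm/kg

6.5 mOsm/kg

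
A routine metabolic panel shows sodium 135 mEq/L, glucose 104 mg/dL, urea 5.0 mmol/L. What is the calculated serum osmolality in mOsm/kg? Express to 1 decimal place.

280.8 mOsm/kg

Calculated osmolality = 2·Na + glucose/18 + urea
= 2·135 + 104/18 + 5
= 270 + 5.78 + 5
= 280.78 mOsm/kg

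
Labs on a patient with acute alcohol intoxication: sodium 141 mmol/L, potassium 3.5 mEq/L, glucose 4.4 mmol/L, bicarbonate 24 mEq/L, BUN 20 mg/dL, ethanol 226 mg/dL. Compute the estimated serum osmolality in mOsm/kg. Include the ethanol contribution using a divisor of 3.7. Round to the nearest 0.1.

354.6 mOsm/kg

Calculated osmolality = 2·Na + glucose + BUN/2.8 + ethanol/3.7
= 2·141 + 4.4 + 20/2.8 + 226/3.7
= 282 + 4.40 + 7.14 + 61.08
= 354.62 mOsm/kg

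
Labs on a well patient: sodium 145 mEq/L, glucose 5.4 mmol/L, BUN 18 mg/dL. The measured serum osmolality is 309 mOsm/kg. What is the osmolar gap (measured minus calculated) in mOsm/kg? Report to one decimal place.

Calculated osmolality = 2·Na + glucose + BUN/2.8
= 2·145 + 5.4 + 18/2.8
= 290 + 5.40 + 6.43
= 301.83 mOsm/kg ≈ 301.8 mOsm/kg
Osmolar gap = measured − calculated = 309 − 301.8 = 7.2 mOsm/kg

7.2 mOsm/kg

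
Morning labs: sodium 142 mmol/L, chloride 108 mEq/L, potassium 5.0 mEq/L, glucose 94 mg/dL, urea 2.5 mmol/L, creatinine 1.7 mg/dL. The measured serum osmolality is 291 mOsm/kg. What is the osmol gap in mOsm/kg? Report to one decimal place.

Calculated osmolality = 2·Na + glucose/18 + urea
= 2·142 + 94/18 + 2.5
= 284 + 5.22 + 2.50
= 291.72 mOsm/kg ≈ 291.7 mOsm/kg
Osmolar gap = measured − calculated = 291 − 291.7 = -0.7 mOsm/kg

-0.7 mOsm/kg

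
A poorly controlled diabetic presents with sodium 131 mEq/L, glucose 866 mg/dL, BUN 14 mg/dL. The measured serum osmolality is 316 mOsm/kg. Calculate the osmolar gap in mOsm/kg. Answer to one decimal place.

0.9 mOsm/kg

Calculated osmolality = 2·Na + glucose/18 + BUN/2.8
= 2·131 + 866/18 + 14/2.8
= 262 + 48.11 + 5
= 315.11 mOsm/kg ≈ 315.1 mOsm/kg
Osmolar gap = measured − calculated = 316 − 315.1 = 0.9 mOsm/kg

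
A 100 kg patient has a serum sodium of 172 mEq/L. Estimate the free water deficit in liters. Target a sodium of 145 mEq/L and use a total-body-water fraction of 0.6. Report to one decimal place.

11.2 L

TBW = 0.6 · 100 = 60 L
Free water deficit = TBW · (Na/145 − 1)
= 60 · (172/145 − 1)
= 60 · 0.1862
= 11.17 L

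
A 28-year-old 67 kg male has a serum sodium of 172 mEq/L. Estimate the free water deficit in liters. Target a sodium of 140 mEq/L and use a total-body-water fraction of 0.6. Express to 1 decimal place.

9.2 L

TBW = 0.6 · 67 = 40.2 L
Free water deficit = TBW · (Na/140 − 1)
= 40.2 · (172/140 − 1)
= 40.2 · 0.2286
= 9.19 L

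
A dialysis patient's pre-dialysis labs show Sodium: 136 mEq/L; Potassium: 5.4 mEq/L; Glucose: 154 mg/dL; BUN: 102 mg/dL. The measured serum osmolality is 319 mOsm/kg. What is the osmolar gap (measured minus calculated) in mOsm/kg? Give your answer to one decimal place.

Calculated osmolality = 2·Na + glucose/18 + BUN/2.8
= 2·136 + 154/18 + 102/2.8
= 272 + 8.56 + 36.43
= 316.99 mOsm/kg ≈ 317.0 mOsm/kg
Osmolar gap = measured − calculated = 319 − 317.0 = 2.0 mOsm/kg

2.0 mOsm/kg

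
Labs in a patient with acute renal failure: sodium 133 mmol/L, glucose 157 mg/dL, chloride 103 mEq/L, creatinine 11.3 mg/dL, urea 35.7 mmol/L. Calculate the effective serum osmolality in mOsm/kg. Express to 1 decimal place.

274.7 mOsm/kg

Effective osmolality excludes urea (freely permeant across cell membranes):
2·Na + glucose/18
= 2·133 + 157/18
= 266 + 8.72
= 274.72 mOsm/kg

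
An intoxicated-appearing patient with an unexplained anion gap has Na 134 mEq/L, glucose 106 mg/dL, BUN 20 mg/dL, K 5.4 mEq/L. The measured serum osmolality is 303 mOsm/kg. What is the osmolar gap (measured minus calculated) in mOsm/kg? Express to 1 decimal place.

Calculated osmolality = 2·Na + glucose/18 + BUN/2.8
= 2·134 + 106/18 + 20/2.8
= 268 + 5.89 + 7.14
= 281.03 mOsm/kg ≈ 281.0 mOsm/kg
Osmolar gap = measured − calculated = 303 − 281.0 = 22.0 mOsm/kg

22.0 mOsm/kg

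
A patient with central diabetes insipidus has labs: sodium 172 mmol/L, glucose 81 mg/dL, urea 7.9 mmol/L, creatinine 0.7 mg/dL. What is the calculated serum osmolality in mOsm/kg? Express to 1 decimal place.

Calculated osmolality = 2·Na + glucose/18 + urea
= 2·172 + 81/18 + 7.9
= 344 + 4.50 + 7.90
= 356.4 mOsm/kg

356.4 mOsm/kg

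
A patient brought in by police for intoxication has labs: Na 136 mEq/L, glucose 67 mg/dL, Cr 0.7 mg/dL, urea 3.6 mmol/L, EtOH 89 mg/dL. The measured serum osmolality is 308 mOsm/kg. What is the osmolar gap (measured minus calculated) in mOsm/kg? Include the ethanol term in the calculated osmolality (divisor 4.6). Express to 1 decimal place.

Calculated osmolality = 2·Na + glucose/18 + urea + ethanol/4.6
= 2·136 + 67/18 + 3.6 + 89/4.6
= 272 + 3.72 + 3.60 + 19.35
= 298.67 mOsm/kg ≈ 298.7 mOsm/kg
Osmolar gap = measured − calculated = 308 − 298.7 = 9.3 mOsm/kg

9.3 mOsm/kg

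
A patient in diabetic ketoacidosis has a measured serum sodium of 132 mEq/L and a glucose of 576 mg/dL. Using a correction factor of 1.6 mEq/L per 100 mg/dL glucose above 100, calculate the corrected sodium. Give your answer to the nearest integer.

Corrected Na = measured Na + 1.6 · (glucose − 100)/100
= 132 + 1.6 · (576 − 100)/100
= 132 + 7.6
= 139.6 mEq/L

140 mEq/L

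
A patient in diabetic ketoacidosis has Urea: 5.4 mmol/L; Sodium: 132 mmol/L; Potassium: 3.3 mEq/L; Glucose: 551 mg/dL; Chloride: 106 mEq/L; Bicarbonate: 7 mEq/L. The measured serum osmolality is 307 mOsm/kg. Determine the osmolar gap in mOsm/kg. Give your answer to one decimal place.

Calculated osmolality = 2·Na + glucose/18 + urea
= 2·132 + 551/18 + 5.4
= 264 + 30.61 + 5.40
= 300.01 mOsm/kg ≈ 300.0 mOsm/kg
Osmolar gap = measured − calculated = 307 − 300.0 = 7.0 mOsm/kg

7.0 mOsm/kg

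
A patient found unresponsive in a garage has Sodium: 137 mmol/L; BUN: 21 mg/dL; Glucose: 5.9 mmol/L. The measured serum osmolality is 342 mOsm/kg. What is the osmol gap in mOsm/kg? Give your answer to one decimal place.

54.6 mOsm/kg

Calculated osmolality = 2·Na + glucose + BUN/2.8
= 2·137 + 5.9 + 21/2.8
= 274 + 5.90 + 7.50
= 287.4 mOsm/kg ≈ 287.4 mOsm/kg
Osmolar gap = measured − calculated = 342 − 287.4 = 54.6 mOsm/kg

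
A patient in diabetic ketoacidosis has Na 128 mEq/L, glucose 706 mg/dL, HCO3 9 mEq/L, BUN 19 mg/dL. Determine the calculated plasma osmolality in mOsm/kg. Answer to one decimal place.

Calculated osmolality = 2·Na + glucose/18 + BUN/2.8
= 2·128 + 706/18 + 19/2.8
= 256 + 39.22 + 6.79
= 302.01 mOsm/kg

302.0 mOsm/kg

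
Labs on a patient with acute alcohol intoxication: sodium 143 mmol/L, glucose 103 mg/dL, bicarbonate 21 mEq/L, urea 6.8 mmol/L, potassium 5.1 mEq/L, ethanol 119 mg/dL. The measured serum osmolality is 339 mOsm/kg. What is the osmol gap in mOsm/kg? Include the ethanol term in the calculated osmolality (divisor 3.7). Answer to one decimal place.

8.3 mOsm/kg

Calculated osmolality = 2·Na + glucose/18 + urea + ethanol/3.7
= 2·143 + 103/18 + 6.8 + 119/3.7
= 286 + 5.72 + 6.80 + 32.16
= 330.68 mOsm/kg ≈ 330.7 mOsm/kg
Osmolar gap = measured − calculated = 339 − 330.7 = 8.3 mOsm/kg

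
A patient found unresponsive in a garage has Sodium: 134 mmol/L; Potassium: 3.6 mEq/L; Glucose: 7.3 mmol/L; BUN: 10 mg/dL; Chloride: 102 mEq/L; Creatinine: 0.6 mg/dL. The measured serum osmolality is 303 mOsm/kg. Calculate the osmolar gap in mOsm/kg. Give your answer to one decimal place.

24.1 mOsm/kg

Calculated osmolality = 2·Na + glucose + BUN/2.8
= 2·134 + 7.3 + 10/2.8
= 268 + 7.30 + 3.57
= 278.87 mOsm/kg ≈ 278.9 mOsm/kg
Osmolar gap = measured − calculated = 303 − 278.9 = 24.1 mOsm/kg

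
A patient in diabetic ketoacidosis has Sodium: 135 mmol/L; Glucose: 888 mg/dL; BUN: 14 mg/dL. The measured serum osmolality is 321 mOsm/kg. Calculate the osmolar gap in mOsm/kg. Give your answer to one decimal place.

-3.3 mOsm/kg

Calculated osmolality = 2·Na + glucose/18 + BUN/2.8
= 2·135 + 888/18 + 14/2.8
= 270 + 49.33 + 5
= 324.33 mOsm/kg ≈ 324.3 mOsm/kg
Osmolar gap = measured − calculated = 321 − 324.3 = -3.3 mOsm/kg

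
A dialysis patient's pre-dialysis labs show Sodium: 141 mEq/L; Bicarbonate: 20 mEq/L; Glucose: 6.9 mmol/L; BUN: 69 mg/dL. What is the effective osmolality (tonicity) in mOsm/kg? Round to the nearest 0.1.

288.9 mOsm/kg

Effective osmolality excludes urea (freely permeant across cell membranes):
2·Na + glucose
= 2·141 + 6.9
= 282 + 6.9
= 288.9 mOsm/kg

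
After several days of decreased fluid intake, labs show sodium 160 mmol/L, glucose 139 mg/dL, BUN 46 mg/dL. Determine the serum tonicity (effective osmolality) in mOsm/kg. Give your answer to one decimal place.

327.7 mOsm/kg

Effective osmolality excludes urea (freely permeant across cell membranes):
2·Na + glucose/18
= 2·160 + 139/18
= 320 + 7.72
= 327.72 mOsm/kg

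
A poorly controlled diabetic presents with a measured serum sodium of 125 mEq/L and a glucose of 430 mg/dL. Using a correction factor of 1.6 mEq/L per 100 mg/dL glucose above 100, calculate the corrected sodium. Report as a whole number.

130 mEq/L

Corrected Na = measured Na + 1.6 · (glucose − 100)/100
= 125 + 1.6 · (430 − 100)/100
= 125 + 5.3
= 130.3 mEq/L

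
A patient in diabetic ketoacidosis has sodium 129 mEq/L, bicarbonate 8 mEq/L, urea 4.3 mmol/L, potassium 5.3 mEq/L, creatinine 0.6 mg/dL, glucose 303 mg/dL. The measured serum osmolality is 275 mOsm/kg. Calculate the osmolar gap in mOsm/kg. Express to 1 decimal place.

-4.1 mOsm/kg

Calculated osmolality = 2·Na + glucose/18 + urea
= 2·129 + 303/18 + 4.3
= 258 + 16.83 + 4.30
= 279.13 mOsm/kg ≈ 279.1 mOsm/kg
Osmolar gap = measured − calculated = 275 − 279.1 = -4.1 mOsm/kg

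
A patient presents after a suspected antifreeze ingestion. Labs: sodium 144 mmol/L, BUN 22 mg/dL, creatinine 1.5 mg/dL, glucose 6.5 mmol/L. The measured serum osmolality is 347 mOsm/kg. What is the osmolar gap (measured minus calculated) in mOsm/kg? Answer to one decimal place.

Calculated osmolality = 2·Na + glucose + BUN/2.8
= 2·144 + 6.5 + 22/2.8
= 288 + 6.50 + 7.86
= 302.36 mOsm/kg ≈ 302.4 mOsm/kg
Osmolar gap = measured − calculated = 347 − 302.4 = 44.6 mOsm/kg

44.6 mOsm/kg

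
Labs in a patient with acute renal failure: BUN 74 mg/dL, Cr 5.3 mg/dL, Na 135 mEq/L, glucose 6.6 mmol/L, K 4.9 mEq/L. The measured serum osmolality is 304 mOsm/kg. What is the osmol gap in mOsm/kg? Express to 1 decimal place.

1.0 mOsm/kg

Calculated osmolality = 2·Na + glucose + BUN/2.8
= 2·135 + 6.6 + 74/2.8
= 270 + 6.60 + 26.43
= 303.03 mOsm/kg ≈ 303.0 mOsm/kg
Osmolar gap = measured − calculated = 304 − 303.0 = 1.0 mOsm/kg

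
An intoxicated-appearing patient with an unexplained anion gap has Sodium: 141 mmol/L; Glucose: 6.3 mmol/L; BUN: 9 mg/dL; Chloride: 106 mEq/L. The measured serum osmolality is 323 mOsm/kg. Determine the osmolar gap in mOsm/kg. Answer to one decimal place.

31.5 mOsm/kg

Calculated osmolality = 2·Na + glucose + BUN/2.8
= 2·141 + 6.3 + 9/2.8
= 282 + 6.30 + 3.21
= 291.51 mOsm/kg ≈ 291.5 mOsm/kg
Osmolar gap = measured − calculated = 323 − 291.5 = 31.5 mOsm/kg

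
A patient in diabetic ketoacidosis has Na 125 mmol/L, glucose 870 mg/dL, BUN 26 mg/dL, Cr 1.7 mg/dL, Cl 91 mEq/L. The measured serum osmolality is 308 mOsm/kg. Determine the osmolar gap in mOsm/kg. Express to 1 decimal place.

Calculated osmolality = 2·Na + glucose/18 + BUN/2.8
= 2·125 + 870/18 + 26/2.8
= 250 + 48.33 + 9.29
= 307.62 mOsm/kg ≈ 307.6 mOsm/kg
Osmolar gap = measured − calculated = 308 − 307.6 = 0.4 mOsm/kg

0.4 mOsm/kg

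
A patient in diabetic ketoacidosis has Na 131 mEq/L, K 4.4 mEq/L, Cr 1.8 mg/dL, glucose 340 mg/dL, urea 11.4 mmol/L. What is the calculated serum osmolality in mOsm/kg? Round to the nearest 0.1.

292.3 mOsm/kg

Calculated osmolality = 2·Na + glucose/18 + urea
= 2·131 + 340/18 + 11.4
= 262 + 18.89 + 11.40
= 292.29 mOsm/kg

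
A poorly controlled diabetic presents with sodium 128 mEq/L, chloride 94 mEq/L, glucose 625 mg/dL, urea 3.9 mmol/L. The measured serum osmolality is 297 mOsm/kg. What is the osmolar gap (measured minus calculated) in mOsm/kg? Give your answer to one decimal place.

Calculated osmolality = 2·Na + glucose/18 + urea
= 2·128 + 625/18 + 3.9
= 256 + 34.72 + 3.90
= 294.62 mOsm/kg ≈ 294.6 mOsm/kg
Osmolar gap = measured − calculated = 297 − 294.6 = 2.4 mOsm/kg

2.4 mOsm/kg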